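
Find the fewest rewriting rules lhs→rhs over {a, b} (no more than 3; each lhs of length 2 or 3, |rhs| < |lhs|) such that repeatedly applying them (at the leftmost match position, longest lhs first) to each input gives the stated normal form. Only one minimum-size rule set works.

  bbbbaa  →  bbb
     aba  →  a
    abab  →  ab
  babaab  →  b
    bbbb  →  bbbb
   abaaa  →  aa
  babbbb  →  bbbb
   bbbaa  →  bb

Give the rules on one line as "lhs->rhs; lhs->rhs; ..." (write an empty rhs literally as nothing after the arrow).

  | bbbbaa => bbb
  | aba => a
  | abab => ab
  | babaab => baab => b

ba->; baa->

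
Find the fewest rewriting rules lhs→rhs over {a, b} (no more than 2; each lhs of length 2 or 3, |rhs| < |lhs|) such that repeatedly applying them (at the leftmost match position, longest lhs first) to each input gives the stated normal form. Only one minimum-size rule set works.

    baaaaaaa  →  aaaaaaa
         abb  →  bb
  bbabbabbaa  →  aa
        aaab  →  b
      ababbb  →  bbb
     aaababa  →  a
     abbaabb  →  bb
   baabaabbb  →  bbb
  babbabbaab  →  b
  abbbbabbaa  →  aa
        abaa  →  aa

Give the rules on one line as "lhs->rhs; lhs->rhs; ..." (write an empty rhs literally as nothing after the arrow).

  | baaaaaaa => aaaaaaa
  | abb => bb
  | bbabbabbaa => babbabbaa => abbabbaa => bbabbaa => babbaa => abbaa => bbaa => baa => aa
  | aaab => aab => ab => b

ab->b; ba->a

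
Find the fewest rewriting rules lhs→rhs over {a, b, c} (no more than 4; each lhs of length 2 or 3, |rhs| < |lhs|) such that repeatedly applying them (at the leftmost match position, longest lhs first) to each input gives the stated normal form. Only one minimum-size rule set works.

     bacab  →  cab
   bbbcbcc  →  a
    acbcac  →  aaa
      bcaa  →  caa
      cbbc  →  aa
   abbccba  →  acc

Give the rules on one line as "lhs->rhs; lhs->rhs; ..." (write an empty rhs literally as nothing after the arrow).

aac->a; ba->; bc->c; cbc->aa

  | bacab => cab
  | bbbcbcc => bbcbcc => bcbcc => cbcc => aac => a
  | acbcac => aaaac => aaa
  | bcaa => caa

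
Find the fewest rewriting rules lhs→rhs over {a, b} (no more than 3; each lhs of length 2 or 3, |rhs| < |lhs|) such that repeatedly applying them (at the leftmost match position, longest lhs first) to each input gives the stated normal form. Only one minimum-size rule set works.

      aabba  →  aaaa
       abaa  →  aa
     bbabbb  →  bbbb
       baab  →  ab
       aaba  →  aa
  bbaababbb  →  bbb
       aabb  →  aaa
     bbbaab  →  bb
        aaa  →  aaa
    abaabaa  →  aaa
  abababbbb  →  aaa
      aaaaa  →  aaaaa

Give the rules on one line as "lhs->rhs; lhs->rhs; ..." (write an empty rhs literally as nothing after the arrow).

abb->aa; ba->

  | aabba => aaaa
  | abaa => aa
  | bbabbb => bbbb
  | baab => ab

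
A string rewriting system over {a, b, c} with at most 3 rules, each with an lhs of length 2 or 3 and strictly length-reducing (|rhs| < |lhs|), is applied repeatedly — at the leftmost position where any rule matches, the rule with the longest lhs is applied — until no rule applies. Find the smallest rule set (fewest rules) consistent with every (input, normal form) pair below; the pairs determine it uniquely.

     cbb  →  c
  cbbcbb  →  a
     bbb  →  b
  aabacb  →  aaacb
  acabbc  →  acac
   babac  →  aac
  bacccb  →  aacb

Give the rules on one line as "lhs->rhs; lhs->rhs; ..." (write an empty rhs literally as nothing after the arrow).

ba->a; bb->; cc->a

  | cbb => c
  | cbbcbb => ccbb => abb => a
  | bbb => b
  | aabacb => aaacb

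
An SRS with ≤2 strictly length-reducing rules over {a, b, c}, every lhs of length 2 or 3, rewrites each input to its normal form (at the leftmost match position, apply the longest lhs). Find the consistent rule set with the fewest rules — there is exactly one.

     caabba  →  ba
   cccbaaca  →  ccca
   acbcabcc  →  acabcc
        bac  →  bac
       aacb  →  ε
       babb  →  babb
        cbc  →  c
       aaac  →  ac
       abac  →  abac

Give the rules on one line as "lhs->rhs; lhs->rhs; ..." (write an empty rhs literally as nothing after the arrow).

aa->; cb->

  | caabba => cbba => ba
  | cccbaaca => ccaaca => ccca
  | acbcabcc => acabcc
  | bac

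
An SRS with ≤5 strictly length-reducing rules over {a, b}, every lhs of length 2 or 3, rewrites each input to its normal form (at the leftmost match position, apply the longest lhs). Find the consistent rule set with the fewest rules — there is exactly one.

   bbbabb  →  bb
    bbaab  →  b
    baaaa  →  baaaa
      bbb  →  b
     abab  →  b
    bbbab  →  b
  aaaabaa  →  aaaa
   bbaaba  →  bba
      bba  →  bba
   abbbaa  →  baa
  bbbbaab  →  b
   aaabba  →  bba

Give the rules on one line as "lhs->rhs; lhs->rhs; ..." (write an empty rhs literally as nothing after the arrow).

  | bbbabb => babb => abb => bb
  | bbaab => bbab => bab => ab => b
  | baaaa
  | bbb => b

ab->b; aba->; bab->ab; bbb->b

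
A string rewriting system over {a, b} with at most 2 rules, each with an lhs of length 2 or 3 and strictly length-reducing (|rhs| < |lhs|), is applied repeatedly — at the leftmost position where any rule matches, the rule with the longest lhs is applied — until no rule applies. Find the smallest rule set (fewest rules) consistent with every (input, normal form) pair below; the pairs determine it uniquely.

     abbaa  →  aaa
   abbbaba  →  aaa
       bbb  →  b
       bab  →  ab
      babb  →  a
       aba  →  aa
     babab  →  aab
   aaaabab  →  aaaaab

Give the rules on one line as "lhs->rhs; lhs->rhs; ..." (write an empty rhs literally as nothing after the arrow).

  | abbaa => aaa
  | abbbaba => ababa => aaba => aaa
  | bbb => b
  | bab => ab

ba->a; bb->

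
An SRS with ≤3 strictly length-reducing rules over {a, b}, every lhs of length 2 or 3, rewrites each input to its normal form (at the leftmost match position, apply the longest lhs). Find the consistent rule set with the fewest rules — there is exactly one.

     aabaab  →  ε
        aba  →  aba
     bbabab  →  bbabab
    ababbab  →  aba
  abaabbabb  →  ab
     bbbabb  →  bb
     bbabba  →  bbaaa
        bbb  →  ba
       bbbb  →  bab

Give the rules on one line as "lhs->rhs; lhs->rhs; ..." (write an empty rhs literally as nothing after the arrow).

aab->; abb->aa; bbb->ba

  | aabaab => aab => ε
  | aba
  | bbabab
  | ababbab => abaaab => aba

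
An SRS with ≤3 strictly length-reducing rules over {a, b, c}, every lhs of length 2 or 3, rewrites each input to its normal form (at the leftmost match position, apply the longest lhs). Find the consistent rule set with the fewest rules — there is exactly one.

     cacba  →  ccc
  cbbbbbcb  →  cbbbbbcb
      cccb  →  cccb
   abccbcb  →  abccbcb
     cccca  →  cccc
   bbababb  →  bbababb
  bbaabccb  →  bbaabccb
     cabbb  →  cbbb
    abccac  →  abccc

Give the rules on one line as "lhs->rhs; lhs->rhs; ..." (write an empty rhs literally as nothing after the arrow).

  | cacba => ccba => ccc
  | cbbbbbcb
  | cccb
  | abccbcb

ca->c; cba->cc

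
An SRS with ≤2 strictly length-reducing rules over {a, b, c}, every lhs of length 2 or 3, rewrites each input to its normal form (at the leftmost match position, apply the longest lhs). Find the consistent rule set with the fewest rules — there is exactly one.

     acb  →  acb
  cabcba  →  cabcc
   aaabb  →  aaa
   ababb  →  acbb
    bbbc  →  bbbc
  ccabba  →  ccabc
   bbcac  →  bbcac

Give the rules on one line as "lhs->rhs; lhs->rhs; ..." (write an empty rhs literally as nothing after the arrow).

  | acb
  | cabcba => cabcc
  | aaabb => aaab => aaa
  | ababb => acbb

aab->aa; ba->c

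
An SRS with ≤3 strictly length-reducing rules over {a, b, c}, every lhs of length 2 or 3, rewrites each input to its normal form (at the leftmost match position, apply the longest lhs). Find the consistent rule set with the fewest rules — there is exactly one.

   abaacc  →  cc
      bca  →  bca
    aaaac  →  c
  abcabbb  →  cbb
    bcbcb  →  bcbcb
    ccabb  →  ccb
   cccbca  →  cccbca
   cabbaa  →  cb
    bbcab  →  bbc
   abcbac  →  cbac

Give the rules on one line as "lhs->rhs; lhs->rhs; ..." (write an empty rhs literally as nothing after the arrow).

aa->; ab->

  | abaacc => aacc => cc
  | bca
  | aaaac => aac => c
  | abcabbb => cabbb => cbb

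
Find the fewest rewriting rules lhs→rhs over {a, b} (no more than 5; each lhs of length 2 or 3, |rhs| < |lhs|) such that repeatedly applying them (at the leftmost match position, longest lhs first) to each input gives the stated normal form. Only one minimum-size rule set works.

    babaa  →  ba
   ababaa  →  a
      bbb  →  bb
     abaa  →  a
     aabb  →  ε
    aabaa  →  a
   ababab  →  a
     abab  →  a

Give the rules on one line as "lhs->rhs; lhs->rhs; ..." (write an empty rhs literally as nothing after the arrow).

  | babaa => baaa => baa => ba
  | ababaa => aabaa => abaa => aaa => aa => a
  | bbb => bb
  | abaa => aaa => aa => a

aa->a; ab->a; abb->; bbb->bb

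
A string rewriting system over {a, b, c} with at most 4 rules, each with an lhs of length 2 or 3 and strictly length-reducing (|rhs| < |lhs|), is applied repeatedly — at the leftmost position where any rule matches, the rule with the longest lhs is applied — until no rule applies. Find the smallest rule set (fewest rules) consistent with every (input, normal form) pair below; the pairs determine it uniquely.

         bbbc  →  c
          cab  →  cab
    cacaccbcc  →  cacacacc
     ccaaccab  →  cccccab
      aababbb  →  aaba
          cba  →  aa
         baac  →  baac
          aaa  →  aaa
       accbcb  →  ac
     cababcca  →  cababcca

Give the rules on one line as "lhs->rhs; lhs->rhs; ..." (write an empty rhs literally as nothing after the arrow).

  | bbbc => c
  | cab
  | cacaccbcc => cacacacc
  | ccaaccab => cccccab

acb->; bbb->; caa->cc; cb->a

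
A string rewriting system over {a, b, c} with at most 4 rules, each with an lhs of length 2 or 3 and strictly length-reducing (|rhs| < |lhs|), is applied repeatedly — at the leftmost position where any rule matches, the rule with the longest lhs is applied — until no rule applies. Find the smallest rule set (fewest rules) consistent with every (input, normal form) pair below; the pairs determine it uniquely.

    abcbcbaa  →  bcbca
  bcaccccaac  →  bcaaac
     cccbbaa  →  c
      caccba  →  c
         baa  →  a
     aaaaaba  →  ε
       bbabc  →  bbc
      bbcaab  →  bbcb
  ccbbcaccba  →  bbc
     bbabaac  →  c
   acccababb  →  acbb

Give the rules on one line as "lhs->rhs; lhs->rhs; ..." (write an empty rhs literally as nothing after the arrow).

  | abcbcbaa => bcbcbaa => bcbca
  | bcaccccaac => bcaccaac => bcaaac
  | cccbbaa => cbbaa => cba => c
  | caccba => caba => cba => c

ab->b; ba->; cc->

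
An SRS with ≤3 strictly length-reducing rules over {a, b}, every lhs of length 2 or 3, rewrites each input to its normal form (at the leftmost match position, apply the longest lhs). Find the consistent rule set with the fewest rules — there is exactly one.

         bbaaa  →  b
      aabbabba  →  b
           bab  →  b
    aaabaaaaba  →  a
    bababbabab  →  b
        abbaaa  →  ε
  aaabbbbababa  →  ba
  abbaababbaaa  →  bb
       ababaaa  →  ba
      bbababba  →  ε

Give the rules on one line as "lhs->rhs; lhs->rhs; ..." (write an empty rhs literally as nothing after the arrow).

  | bbaaa => abaa => aa => b
  | aabbabba => bbbabba => babbba => bbba => bab => b
  | bab => b
  | aaabaaaaba => babaaaaba => baaaaba => bbaaba => ababa => aba => a

aa->b; ab->; bba->ab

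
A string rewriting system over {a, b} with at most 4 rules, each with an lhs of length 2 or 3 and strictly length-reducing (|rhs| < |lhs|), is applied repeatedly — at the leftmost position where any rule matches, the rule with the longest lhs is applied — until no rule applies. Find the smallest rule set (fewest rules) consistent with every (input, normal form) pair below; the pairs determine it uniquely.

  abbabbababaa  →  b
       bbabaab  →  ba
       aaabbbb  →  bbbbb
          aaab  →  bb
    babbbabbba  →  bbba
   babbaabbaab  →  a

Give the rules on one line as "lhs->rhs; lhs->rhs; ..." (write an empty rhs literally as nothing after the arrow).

aaa->b; aab->a; bab->

  | abbabbababaa => abbababaa => ababaa => aaa => b
  | bbabaab => baab => ba
  | aaabbbb => bbbbb
  | aaab => bb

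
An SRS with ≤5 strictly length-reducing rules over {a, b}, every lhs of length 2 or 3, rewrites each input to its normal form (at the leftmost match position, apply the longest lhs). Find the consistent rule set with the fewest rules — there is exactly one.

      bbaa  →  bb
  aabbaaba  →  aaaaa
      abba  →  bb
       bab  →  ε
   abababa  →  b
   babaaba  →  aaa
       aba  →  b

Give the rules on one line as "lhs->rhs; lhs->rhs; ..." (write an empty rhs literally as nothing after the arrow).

aab->aa; ab->b; ba->b; bab->

  | bbaa => bba => bb
  | aabbaaba => aabaaba => aaaaba => aaaaa
  | abba => bba => bb
  | bab => ε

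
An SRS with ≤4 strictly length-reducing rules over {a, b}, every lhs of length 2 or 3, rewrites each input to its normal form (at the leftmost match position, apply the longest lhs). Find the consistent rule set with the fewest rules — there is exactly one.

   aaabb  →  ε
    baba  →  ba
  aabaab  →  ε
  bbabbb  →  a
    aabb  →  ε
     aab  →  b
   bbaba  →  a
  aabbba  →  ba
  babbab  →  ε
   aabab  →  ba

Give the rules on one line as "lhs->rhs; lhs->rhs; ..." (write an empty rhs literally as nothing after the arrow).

  | aaabb => aabb => bb => ε
  | baba => baa => ba
  | aabaab => baab => bb => ε
  | bbabbb => abbb => abb => ab => a

aa->a; aab->b; ab->a; bb->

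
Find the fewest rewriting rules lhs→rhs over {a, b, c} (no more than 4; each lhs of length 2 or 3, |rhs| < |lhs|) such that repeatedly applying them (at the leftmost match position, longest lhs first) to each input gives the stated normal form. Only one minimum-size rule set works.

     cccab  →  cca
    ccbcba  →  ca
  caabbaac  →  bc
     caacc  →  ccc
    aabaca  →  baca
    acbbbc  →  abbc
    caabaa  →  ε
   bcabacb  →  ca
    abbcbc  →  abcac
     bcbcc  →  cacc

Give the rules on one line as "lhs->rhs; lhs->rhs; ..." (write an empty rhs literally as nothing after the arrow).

  | cccab => cca
  | ccbcba => ccba => ca
  | caabbaac => cbbaac => baac => bc
  | caacc => ccc

aa->; bcb->ca; cab->a; cb->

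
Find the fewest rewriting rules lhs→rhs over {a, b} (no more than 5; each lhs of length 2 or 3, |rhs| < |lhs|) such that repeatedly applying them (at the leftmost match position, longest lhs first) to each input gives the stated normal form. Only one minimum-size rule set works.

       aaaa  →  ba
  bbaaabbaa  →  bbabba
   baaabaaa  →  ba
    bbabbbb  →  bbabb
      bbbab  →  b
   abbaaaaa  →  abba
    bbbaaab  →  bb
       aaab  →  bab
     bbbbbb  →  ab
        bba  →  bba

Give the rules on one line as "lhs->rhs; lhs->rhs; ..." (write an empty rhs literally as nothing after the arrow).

aa->b; aba->; baa->ba; bbb->ab

  | aaaa => baa => ba
  | bbaaabbaa => bbaabbaa => bbabbaa => bbabba
  | baaabaaa => baabaaa => babaaa => baa => ba
  | bbabbbb => bbaabb => bbabb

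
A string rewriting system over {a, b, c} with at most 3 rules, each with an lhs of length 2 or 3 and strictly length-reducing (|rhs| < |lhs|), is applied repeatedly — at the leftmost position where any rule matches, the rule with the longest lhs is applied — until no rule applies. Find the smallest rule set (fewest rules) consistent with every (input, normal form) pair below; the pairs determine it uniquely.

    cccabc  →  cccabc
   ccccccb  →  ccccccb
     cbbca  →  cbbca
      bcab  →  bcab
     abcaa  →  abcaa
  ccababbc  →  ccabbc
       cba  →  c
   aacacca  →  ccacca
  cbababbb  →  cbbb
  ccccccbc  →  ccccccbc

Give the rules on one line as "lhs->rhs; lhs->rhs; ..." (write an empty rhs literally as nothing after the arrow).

aac->cc; ba->

  | cccabc
  | ccccccb
  | cbbca
  | bcab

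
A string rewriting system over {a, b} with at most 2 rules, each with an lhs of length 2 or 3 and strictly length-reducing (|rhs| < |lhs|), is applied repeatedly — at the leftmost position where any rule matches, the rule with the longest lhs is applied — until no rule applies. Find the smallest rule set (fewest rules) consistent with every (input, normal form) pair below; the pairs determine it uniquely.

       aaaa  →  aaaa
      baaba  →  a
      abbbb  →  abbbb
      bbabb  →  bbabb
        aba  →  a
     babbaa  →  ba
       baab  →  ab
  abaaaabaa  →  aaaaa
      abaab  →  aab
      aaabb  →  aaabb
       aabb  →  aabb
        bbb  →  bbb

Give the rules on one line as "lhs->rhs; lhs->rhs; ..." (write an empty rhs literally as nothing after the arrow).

  | aaaa
  | baaba => aba => a
  | abbbb
  | bbabb

aba->a; baa->a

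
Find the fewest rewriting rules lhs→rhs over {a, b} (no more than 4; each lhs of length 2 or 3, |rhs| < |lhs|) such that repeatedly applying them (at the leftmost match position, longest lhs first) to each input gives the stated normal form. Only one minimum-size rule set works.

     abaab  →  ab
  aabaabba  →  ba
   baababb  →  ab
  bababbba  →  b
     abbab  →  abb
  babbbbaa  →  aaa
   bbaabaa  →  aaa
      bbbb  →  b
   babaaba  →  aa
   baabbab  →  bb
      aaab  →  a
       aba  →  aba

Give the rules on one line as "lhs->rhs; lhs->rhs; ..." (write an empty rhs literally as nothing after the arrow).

aab->; bab->a; bba->b; bbb->

  | abaab => ab
  | aabaabba => aabba => ba
  | baababb => babb => ab
  | bababbba => aabbba => bba => b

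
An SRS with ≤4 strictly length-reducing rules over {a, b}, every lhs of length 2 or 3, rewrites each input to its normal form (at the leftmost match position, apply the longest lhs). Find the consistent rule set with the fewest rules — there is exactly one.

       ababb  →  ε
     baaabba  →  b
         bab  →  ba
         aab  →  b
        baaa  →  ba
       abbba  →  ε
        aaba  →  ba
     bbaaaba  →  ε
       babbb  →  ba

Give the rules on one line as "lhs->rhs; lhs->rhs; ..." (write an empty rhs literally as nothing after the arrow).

aa->; ab->a; bb->

  | ababb => aabb => bb => ε
  | baaabba => babba => baba => baa => b
  | bab => ba
  | aab => b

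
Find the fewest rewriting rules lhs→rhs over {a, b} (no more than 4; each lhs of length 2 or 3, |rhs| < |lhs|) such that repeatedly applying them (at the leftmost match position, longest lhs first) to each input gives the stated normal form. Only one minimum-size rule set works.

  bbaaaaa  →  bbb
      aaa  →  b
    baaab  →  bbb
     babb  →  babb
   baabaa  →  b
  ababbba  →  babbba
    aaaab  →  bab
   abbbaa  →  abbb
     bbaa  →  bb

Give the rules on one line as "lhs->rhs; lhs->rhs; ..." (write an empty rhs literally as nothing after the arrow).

  | bbaaaaa => bbbaa => bbb
  | aaa => b
  | baaab => bbb
  | babb

aa->; aaa->b; aab->; aba->ba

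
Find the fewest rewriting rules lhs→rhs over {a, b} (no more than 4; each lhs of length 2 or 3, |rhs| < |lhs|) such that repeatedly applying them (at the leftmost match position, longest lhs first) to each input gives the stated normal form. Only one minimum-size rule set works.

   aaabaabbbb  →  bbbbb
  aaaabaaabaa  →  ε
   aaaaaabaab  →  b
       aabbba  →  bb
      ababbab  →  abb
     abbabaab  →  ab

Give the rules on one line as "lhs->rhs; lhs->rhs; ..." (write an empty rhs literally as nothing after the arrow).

  | aaabaabbbb => bbbaabbbb => bbabbbb => bbbbb
  | aaaabaaabaa => bbabaaabaa => bbaaabaa => baabaa => abaa => aa => ε
  | aaaaaabaab => bbaaabaab => baabaab => abaab => aab => b
  | aabbba => bbba => bb

aa->; aaa->bb; ba->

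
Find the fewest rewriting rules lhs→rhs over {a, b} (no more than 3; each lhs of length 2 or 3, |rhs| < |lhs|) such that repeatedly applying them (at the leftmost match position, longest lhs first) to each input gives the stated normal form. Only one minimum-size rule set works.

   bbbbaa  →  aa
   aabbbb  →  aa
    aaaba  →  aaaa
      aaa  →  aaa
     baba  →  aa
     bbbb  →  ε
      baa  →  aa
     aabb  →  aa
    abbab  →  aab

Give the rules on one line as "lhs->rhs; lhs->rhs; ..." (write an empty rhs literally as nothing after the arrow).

ba->a; bb->

  | bbbbaa => bbaa => aa
  | aabbbb => aabb => aa
  | aaaba => aaaa
  | aaa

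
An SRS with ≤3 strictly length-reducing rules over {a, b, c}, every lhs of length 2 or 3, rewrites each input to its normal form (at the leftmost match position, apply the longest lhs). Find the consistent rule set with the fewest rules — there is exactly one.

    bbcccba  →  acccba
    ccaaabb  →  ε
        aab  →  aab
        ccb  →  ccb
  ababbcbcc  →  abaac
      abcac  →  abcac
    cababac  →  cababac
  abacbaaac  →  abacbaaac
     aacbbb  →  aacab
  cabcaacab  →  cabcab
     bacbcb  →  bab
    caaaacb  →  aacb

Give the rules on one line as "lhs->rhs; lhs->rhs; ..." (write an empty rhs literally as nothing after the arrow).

bb->a; caa->; cbc->

  | bbcccba => acccba
  | ccaaabb => cabb => caa => ε
  | aab
  | ccb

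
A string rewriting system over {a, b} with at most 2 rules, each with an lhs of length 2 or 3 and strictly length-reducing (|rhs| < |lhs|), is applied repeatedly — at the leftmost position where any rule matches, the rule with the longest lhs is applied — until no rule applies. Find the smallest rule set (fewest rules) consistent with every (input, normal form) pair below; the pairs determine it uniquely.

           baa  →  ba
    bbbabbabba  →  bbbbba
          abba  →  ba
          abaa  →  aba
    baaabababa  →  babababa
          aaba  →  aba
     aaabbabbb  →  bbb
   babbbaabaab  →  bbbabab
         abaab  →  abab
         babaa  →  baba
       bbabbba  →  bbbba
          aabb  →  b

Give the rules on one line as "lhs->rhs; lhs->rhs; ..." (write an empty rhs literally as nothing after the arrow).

  | baa => ba
  | bbbabbabba => bbbbabba => bbbbba
  | abba => ba
  | abaa => aba

aa->a; abb->b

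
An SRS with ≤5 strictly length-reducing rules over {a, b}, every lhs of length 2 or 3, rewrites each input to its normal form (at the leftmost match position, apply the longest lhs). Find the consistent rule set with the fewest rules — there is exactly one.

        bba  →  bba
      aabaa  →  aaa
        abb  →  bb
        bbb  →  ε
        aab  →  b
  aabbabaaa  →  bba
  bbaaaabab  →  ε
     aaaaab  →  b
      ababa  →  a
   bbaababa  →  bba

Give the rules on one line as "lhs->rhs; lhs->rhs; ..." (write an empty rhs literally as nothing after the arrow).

  | bba
  | aabaa => aaa
  | abb => bb
  | bbb => ε

ab->b; aba->a; baa->ba; bbb->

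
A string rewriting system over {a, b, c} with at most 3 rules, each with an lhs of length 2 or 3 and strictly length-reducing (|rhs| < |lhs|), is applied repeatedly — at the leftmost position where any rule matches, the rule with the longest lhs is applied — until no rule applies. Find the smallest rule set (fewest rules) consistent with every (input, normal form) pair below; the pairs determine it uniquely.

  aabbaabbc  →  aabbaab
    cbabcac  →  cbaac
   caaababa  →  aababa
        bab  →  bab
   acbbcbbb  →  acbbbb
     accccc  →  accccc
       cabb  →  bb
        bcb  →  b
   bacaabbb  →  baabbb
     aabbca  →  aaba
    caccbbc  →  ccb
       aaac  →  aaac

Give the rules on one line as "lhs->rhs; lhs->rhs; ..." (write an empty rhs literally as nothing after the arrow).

bc->; ca->

  | aabbaabbc => aabbaab
  | cbabcac => cbaac
  | caaababa => aababa
  | bab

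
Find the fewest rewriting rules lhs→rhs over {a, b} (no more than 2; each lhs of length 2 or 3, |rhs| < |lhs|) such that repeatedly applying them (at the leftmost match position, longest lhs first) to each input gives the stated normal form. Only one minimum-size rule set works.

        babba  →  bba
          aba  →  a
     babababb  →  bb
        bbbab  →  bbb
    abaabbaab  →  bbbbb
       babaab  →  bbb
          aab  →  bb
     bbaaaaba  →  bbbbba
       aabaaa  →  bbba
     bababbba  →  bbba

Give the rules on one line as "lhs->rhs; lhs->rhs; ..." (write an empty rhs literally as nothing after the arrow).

aa->b; ab->

  | babba => bba
  | aba => a
  | babababb => bababb => babb => bb
  | bbbab => bbb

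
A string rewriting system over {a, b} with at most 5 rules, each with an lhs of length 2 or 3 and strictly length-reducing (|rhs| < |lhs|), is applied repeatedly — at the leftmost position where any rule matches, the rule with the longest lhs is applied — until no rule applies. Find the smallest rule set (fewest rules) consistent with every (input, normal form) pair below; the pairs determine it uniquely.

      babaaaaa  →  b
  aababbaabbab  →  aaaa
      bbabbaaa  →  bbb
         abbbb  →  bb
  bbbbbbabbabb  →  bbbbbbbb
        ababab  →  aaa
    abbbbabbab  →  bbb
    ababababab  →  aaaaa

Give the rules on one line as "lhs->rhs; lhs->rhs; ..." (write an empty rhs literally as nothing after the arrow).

ab->a; abb->; ba->b; bab->b

  | babaaaaa => baaaaa => baaaa => baaa => baa => ba => b
  | aababbaabbab => aaabbaabbab => aaaabbab => aaaab => aaaa
  | bbabbaaa => bbbaaa => bbbaa => bbba => bbb
  | abbbb => bb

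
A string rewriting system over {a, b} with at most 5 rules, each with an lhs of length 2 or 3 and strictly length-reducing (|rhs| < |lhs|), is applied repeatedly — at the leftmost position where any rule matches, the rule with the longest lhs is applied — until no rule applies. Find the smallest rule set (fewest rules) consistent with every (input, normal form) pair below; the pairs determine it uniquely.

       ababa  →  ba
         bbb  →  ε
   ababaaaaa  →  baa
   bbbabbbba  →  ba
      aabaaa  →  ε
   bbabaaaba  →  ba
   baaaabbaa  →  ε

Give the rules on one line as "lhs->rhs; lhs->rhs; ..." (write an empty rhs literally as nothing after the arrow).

aaa->; ab->; aba->; bb->a

  | ababa => ba
  | bbb => ab => ε
  | ababaaaaa => baaaaa => baa
  | bbbabbbba => ababbbba => bbbba => abba => ba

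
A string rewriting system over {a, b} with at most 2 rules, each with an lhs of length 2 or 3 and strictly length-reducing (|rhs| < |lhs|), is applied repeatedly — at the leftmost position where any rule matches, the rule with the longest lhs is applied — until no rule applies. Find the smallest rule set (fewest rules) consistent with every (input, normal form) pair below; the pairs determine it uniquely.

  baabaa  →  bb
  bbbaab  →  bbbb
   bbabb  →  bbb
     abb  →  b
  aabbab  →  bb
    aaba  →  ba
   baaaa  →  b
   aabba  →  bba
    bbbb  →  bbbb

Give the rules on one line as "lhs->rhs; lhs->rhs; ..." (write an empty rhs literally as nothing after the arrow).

  | baabaa => bbaa => bb
  | bbbaab => bbbb
  | bbabb => bbb
  | abb => b

aa->; ab->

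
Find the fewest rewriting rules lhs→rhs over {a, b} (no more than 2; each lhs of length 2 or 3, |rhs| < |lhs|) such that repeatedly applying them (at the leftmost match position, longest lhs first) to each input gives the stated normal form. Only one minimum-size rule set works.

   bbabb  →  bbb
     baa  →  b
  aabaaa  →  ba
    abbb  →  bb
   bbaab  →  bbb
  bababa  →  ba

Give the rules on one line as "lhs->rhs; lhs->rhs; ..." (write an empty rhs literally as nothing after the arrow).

  | bbabb => bbb
  | baa => b
  | aabaaa => baaa => ba
  | abbb => bb

aa->; ab->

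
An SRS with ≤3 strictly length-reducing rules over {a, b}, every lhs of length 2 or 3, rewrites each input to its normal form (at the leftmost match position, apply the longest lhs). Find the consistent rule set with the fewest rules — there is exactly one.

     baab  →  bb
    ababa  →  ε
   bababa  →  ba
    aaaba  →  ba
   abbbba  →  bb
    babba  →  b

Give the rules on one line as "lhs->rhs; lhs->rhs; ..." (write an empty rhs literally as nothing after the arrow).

  | baab => bab => bb
  | ababa => baba => bba => ε
  | bababa => bbaba => ba
  | aaaba => aaba => aba => ba

ab->b; bba->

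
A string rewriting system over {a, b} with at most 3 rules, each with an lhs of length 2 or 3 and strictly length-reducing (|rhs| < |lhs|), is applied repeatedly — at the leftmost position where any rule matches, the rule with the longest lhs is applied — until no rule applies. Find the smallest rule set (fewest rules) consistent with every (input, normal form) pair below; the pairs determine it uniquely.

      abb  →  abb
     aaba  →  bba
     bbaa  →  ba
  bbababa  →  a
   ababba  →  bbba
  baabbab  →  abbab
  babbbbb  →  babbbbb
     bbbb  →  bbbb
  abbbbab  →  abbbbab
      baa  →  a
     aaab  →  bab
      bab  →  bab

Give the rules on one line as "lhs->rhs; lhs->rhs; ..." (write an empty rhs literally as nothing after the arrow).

aa->b; aba->aa; baa->a

  | abb
  | aaba => bba
  | bbaa => ba
  | bbababa => bbaaba => baba => baa => a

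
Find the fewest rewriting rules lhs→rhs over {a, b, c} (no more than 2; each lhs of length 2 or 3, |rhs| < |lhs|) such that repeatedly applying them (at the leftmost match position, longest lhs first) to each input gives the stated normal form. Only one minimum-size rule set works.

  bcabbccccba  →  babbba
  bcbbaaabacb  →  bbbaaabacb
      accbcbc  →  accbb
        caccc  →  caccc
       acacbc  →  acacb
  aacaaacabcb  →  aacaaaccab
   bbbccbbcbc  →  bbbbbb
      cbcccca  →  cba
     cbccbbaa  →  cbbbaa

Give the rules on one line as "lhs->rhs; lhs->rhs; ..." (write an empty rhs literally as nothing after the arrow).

abc->ca; bc->b

  | bcabbccccba => babbccccba => babbcccba => babbccba => babbcba => babbba
  | bcbbaaabacb => bbbaaabacb
  | accbcbc => accbbc => accbb
  | caccc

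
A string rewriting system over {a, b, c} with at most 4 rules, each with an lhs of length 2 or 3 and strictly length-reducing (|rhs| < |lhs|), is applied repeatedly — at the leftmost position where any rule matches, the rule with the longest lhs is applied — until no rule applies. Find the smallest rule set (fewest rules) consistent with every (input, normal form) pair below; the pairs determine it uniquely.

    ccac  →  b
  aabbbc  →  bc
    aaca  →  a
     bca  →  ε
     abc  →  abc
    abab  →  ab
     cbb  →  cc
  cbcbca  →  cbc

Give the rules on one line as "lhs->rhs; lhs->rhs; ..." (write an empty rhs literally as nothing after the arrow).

  | ccac => cac => ac => b
  | aabbbc => aacbc => abbc => acc => bc
  | aaca => aba => a
  | bca => ba => ε

ac->b; ba->; bb->c; ca->a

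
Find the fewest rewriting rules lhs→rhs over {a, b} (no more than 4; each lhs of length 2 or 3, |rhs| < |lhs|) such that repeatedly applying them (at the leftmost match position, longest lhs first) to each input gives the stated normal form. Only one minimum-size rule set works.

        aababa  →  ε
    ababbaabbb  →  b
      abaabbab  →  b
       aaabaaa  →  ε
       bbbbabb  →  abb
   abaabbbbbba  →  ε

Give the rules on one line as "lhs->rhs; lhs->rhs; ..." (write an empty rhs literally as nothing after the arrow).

  | aababa => baba => aba => aa => ε
  | ababbaabbb => aabbaabbb => bbaabbb => baabbb => aabbb => bbb => b
  | abaabbab => aaabbab => abbab => abab => aab => b
  | aaabaaa => abaaa => aaaa => aa => ε

aa->; ba->a; bbb->b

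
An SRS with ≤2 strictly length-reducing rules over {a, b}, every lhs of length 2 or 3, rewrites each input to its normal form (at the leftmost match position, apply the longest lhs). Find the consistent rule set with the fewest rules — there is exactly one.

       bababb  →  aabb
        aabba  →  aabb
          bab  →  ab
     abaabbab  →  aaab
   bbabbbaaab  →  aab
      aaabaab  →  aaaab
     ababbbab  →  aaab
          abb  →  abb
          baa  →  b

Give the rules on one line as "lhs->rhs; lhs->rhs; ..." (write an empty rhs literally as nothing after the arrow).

ba->b; bab->ab

  | bababb => ababb => aabb
  | aabba => aabb
  | bab => ab
  | abaabbab => ababbab => aabbab => aabab => aaab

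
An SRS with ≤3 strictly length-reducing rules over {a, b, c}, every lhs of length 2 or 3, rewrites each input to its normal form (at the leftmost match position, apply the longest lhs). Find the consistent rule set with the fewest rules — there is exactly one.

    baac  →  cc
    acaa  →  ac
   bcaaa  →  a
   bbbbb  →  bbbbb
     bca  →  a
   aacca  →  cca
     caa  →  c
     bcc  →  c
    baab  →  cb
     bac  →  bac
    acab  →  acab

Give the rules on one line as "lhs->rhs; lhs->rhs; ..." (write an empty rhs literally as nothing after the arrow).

  | baac => cc
  | acaa => ac
  | bcaaa => aaa => a
  | bbbbb

aa->; baa->c; bc->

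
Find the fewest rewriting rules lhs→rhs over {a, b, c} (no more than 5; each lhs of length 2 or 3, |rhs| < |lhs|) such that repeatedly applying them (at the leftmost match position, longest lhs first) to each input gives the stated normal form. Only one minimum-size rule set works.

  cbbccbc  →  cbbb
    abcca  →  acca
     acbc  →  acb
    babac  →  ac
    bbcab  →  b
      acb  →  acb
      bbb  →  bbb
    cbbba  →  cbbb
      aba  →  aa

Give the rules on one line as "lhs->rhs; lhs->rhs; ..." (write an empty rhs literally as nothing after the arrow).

  | cbbccbc => cbbcbc => cbbbc => cbbb
  | abcca => acca
  | acbc => acb
  | babac => ac

ab->a; ba->b; bab->; bc->b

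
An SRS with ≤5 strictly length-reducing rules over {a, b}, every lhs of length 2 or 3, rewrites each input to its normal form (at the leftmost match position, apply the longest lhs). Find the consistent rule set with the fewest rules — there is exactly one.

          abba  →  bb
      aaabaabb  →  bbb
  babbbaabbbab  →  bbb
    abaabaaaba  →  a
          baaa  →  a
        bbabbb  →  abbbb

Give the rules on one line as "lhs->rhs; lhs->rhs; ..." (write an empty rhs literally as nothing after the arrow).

  | abba => aab => bb
  | aaabaabb => babaabb => aabb => bbb
  | babbbaabbbab => bbaabbbab => ababbbab => abbab => aabb => bbb
  | abaabaaaba => aaabaaaba => babaaaba => aaaba => baba => a

aa->b; ba->a; bab->; bba->ab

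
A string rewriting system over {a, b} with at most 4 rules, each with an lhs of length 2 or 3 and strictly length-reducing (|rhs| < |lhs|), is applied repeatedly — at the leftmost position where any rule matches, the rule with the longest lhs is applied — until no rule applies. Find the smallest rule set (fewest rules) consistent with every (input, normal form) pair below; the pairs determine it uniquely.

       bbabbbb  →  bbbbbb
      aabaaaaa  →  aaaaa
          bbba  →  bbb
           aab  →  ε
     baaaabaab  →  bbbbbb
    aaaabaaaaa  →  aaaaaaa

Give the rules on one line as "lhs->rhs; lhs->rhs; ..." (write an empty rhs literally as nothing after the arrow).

  | bbabbbb => bbbbbb
  | aabaaaaa => aaaaa
  | bbba => bbb
  | aab => ε

aab->; ba->b; baa->bb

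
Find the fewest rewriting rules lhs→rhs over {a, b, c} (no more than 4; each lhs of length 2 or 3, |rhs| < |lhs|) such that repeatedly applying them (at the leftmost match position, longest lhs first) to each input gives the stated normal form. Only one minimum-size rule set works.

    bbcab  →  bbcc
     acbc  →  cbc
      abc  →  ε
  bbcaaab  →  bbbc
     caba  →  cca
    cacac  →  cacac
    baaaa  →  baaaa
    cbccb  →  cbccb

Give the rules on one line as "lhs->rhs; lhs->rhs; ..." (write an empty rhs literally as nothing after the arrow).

ab->c; abc->; acb->cb; caa->b

  | bbcab => bbcc
  | acbc => cbc
  | abc => ε
  | bbcaaab => bbbab => bbbc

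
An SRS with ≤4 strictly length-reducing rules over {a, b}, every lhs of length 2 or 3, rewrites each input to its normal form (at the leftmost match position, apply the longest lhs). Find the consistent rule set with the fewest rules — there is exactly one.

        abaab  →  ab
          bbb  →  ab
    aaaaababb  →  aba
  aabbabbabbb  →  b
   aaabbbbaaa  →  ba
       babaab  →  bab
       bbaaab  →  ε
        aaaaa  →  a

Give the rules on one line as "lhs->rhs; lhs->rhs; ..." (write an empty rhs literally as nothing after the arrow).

aa->a; aaa->a; aab->; bb->a

  | abaab => ab
  | bbb => ab
  | aaaaababb => aaababb => ababb => abaa => aba
  | aabbabbabbb => babbabbb => baaabbb => babbb => baab => b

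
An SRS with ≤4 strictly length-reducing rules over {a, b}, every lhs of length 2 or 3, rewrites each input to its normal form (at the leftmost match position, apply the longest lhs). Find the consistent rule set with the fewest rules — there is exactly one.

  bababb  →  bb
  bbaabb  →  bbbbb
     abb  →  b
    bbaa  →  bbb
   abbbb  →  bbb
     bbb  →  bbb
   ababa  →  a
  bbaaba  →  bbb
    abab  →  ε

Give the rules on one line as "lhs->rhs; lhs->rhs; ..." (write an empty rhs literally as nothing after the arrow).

ab->; ba->; baa->bb

  | bababb => babb => bb
  | bbaabb => bbbbb
  | abb => b
  | bbaa => bbb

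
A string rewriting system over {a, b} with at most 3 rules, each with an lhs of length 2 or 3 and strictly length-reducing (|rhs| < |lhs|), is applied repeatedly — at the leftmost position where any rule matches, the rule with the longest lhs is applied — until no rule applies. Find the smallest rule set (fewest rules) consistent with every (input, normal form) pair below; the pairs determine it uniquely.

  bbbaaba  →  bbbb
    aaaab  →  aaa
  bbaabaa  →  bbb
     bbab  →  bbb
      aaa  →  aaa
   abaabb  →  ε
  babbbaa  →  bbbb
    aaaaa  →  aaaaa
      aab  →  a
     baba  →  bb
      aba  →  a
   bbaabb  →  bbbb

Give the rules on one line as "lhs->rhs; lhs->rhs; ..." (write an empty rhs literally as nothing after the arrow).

  | bbbaaba => bbbaba => bbbba => bbbb
  | aaaab => aaa
  | bbaabaa => bbabaa => bbbaa => bbba => bbb
  | bbab => bbb

ab->; ba->b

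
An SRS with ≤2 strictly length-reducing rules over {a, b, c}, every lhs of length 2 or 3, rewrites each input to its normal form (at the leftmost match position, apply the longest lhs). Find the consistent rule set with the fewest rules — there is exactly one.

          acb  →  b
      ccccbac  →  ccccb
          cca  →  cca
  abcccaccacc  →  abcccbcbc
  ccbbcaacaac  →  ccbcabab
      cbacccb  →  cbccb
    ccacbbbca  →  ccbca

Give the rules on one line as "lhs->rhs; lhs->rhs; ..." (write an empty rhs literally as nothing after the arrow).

  | acb => bb => b
  | ccccbac => ccccbb => ccccb
  | cca
  | abcccaccacc => abcccbcacc => abcccbcbc

ac->b; bb->b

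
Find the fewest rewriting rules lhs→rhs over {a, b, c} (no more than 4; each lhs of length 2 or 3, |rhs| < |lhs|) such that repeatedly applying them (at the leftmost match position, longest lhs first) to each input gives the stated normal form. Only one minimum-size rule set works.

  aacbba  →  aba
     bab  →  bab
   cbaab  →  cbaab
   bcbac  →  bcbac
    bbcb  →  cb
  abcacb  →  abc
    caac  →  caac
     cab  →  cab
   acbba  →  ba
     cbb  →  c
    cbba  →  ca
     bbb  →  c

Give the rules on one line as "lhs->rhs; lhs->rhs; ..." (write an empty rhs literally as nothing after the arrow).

  | aacbba => aba
  | bab
  | cbaab
  | bcbac

acb->; bb->; bbb->c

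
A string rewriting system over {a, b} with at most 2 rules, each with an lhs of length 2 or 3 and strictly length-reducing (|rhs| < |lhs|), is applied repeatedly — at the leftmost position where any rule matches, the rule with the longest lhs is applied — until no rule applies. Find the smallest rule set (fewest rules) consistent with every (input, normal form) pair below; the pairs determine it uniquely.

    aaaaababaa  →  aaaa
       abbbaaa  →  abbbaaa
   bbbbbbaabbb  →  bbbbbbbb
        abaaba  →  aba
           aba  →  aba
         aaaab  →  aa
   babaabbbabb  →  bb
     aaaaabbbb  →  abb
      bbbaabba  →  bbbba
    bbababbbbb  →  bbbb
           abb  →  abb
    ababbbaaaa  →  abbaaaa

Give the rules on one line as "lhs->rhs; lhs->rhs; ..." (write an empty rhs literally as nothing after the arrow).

aab->; bab->

  | aaaaababaa => aaaabaa => aaaa
  | abbbaaa
  | bbbbbbaabbb => bbbbbbbb
  | abaaba => aba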